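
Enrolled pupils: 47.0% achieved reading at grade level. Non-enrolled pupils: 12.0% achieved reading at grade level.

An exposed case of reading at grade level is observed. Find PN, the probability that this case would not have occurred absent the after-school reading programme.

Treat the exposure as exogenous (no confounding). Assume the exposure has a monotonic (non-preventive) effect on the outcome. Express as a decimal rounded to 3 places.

p₁ = 0.47, p₀ = 0.12.
Under exogeneity and monotonicity, PN = (p₁ − p₀) / p₁.
PN = (0.47 − 0.12) / 0.47 = 0.35 / 0.47 ≈ 0.7447

PN ≈ 0.745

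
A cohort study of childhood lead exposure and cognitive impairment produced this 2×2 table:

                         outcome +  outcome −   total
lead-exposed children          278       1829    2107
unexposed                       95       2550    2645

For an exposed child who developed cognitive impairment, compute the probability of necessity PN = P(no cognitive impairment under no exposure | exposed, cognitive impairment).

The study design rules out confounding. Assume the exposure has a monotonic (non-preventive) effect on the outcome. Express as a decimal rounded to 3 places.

p₁ = P(outcome | exposed) = 278/2107 = 0.13194
p₀ = P(outcome | unexposed) = 95/2645 = 0.035917
Under exogeneity and monotonicity, PN = (p₁ − p₀) / p₁.
PN = (0.13194 − 0.035917) / 0.13194 = 0.096024 / 0.13194 ≈ 0.7278

PN ≈ 0.728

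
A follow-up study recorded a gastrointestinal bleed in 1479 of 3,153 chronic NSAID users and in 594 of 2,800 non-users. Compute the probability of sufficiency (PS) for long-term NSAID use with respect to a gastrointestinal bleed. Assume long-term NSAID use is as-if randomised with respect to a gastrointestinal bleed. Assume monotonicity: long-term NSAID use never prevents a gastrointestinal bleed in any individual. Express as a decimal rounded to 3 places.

PS ≈ 0.326

p₁ = P(outcome | exposed) = 1479/3153 = 0.46908
p₀ = P(outcome | unexposed) = 594/2800 = 0.21214
Under exogeneity and monotonicity, PS = (p₁ − p₀) / (1 − p₀).
PS = (0.46908 − 0.21214) / (1 − 0.21214) = 0.25693 / 0.78786 ≈ 0.3261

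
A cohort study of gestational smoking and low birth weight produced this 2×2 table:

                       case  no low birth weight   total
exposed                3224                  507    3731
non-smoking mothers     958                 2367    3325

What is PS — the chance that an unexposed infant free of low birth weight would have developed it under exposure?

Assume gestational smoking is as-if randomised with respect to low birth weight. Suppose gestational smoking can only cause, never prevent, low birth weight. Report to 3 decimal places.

PS ≈ 0.809

p₁ = P(outcome | exposed) = 3224/3731 = 0.86411
p₀ = P(outcome | unexposed) = 958/3325 = 0.28812
Under exogeneity and monotonicity, PS = (p₁ − p₀) / (1 − p₀).
PS = (0.86411 − 0.28812) / (1 − 0.28812) = 0.57599 / 0.71188 ≈ 0.8091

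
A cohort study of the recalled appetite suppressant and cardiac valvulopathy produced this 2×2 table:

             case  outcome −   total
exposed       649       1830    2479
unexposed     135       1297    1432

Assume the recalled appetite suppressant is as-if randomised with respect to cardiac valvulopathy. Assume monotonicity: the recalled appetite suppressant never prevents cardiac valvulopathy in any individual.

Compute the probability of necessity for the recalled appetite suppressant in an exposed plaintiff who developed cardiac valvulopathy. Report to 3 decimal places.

p₁ = P(outcome | exposed) = 649/2479 = 0.2618
p₀ = P(outcome | unexposed) = 135/1432 = 0.094274
Under exogeneity and monotonicity, PN = (p₁ − p₀)/p₁.
PN = (0.2618 − 0.094274) / 0.2618 ≈ 0.6399

PN ≈ 0.640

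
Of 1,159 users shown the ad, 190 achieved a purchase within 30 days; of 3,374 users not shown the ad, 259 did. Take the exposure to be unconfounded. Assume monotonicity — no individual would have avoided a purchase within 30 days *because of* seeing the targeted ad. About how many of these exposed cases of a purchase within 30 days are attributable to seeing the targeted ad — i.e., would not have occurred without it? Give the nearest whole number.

about 101 cases

p₁ = P(outcome | exposed) = 190/1159 = 0.16393
p₀ = P(outcome | unexposed) = 259/3374 = 0.076763
PN = (p₁ − p₀)/p₁ = (0.16393 − 0.076763) / 0.16393 ≈ 0.53174.
Attributable cases ≈ PN × (exposed cases) = 0.53174 × 190 ≈ 101.03.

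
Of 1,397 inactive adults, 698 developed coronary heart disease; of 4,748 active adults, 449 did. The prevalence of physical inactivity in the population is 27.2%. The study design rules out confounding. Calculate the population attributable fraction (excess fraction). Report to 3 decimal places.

PAF ≈ 0.538

p₁ = P(outcome | exposed) = 698/1397 = 0.49964
p₀ = P(outcome | unexposed) = 449/4748 = 0.094566
Overall risk P(Y=1) = π·p₁ + (1−π)·p₀ = 0.272×0.49964 + 0.728×0.094566 = 0.20475.
Under exogeneity, PAF = [P(Y=1) − p₀] / P(Y=1).
PAF = (0.20475 − 0.094566) / 0.20475 ≈ 0.5381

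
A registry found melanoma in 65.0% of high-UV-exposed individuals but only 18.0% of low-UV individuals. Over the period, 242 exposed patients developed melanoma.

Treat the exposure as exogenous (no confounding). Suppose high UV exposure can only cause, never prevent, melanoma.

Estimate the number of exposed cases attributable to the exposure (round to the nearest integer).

p₁ = 0.65, p₀ = 0.18.
PN = (p₁ − p₀)/p₁ = (0.65 − 0.18) / 0.65 ≈ 0.72308.
Attributable cases ≈ PN × (exposed cases) = 0.72308 × 242 ≈ 174.98.

about 175 cases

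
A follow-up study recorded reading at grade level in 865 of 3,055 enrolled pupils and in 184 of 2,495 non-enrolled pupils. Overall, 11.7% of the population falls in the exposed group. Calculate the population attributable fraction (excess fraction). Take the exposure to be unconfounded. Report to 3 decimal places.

PAF ≈ 0.249

p₁ = P(outcome | exposed) = 865/3055 = 0.28314
p₀ = P(outcome | unexposed) = 184/2495 = 0.073747
Overall risk P(Y=1) = π·p₁ + (1−π)·p₀ = 0.117×0.28314 + 0.883×0.073747 = 0.098247.
Under exogeneity, PAF = [P(Y=1) − p₀] / P(Y=1).
PAF = (0.098247 − 0.073747) / 0.098247 ≈ 0.2494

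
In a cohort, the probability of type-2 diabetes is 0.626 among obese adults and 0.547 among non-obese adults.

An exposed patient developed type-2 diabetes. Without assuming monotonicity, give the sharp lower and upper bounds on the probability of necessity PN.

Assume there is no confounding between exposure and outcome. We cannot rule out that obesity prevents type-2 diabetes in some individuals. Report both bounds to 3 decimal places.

0.126 ≤ PN ≤ 0.724

Let p₁ = 0.626, p₀ = 0.547.
Under exogeneity alone the bounds on PN are max{0,(p₁−p₀)/p₁} ≤ PN ≤ min{1,(1−p₀)/p₁}.
  lower = (p₁ − p₀)/p₁ = 0.079 / 0.626 ≈ 0.1262
  upper = min{1, (1 − p₀)/p₁} = 0.453 / 0.626 ≈ 0.7236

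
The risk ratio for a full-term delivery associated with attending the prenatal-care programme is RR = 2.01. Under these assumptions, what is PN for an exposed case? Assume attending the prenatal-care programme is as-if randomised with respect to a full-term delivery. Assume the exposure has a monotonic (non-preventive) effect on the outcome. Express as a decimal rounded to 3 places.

Under exogeneity and monotonicity, PN = (RR − 1) / RR = 1 − 1/RR.
PN = (2.01 − 1) / 2.01 = 1.01 / 2.01 ≈ 0.5025

PN ≈ 0.502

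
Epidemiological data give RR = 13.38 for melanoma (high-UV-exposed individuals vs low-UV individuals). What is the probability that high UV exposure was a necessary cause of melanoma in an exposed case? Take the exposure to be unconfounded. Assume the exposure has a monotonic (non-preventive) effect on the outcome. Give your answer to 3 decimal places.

PN ≈ 0.925

Under exogeneity and monotonicity, PN = (RR − 1) / RR = 1 − 1/RR.
PN = (13.38 − 1) / 13.38 = 12.38 / 13.38 ≈ 0.9253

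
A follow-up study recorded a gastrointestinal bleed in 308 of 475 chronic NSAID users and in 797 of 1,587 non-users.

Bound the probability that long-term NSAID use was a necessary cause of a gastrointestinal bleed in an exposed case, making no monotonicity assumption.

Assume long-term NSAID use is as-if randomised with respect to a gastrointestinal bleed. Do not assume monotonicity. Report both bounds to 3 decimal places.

0.225 ≤ PN ≤ 0.768

p₁ = P(outcome | exposed) = 308/475 = 0.64842
p₀ = P(outcome | unexposed) = 797/1587 = 0.50221
Under exogeneity alone the bounds on PN are max{0,(p₁−p₀)/p₁} ≤ PN ≤ min{1,(1−p₀)/p₁}.
  lower = (p₁ − p₀)/p₁ = 0.14622 / 0.64842 ≈ 0.2255
  upper = min{1, (1 − p₀)/p₁} = 0.49779 / 0.64842 ≈ 0.7677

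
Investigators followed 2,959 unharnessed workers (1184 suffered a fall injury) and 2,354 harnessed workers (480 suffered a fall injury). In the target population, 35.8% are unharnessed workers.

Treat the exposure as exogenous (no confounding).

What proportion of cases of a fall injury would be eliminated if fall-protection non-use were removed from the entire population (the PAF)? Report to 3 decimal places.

PAF ≈ 0.256

p₁ = P(outcome | exposed) = 1184/2959 = 0.40014
p₀ = P(outcome | unexposed) = 480/2354 = 0.20391
Overall risk P(Y=1) = π·p₁ + (1−π)·p₀ = 0.358×0.40014 + 0.642×0.20391 = 0.27416.
Under exogeneity, PAF = [P(Y=1) − p₀] / P(Y=1).
PAF = (0.27416 − 0.20391) / 0.27416 ≈ 0.2562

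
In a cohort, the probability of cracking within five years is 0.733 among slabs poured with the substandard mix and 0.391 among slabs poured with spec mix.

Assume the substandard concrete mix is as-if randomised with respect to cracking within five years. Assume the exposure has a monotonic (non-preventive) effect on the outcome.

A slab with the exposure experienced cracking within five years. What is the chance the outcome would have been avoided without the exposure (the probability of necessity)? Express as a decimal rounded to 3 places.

Let p₁ = 0.733, p₀ = 0.391.
Under exogeneity and monotonicity, PN = (p₁ − p₀) / p₁.
PN = (0.733 − 0.391) / 0.733 = 0.342 / 0.733 ≈ 0.4666

PN ≈ 0.467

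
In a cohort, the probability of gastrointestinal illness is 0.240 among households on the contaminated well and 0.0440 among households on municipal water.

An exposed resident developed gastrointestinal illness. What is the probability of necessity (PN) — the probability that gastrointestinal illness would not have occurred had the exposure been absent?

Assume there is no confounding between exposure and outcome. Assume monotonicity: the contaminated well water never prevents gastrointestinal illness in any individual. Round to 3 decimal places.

PN ≈ 0.817

Let p₁ = 0.24, p₀ = 0.044.
Under exogeneity and monotonicity, PN = (p₁ − p₀) / p₁.
PN = (0.24 − 0.044) / 0.24 = 0.196 / 0.24 ≈ 0.8167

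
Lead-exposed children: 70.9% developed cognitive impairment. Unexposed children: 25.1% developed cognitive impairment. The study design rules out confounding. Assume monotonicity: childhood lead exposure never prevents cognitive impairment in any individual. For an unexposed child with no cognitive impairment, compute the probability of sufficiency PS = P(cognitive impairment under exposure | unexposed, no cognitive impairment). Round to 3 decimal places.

PS ≈ 0.611

p₁ = 0.709, p₀ = 0.251.
Under exogeneity and monotonicity, PS = (p₁ − p₀) / (1 − p₀).
PS = (0.709 − 0.251) / (1 − 0.251) = 0.458 / 0.749 ≈ 0.6115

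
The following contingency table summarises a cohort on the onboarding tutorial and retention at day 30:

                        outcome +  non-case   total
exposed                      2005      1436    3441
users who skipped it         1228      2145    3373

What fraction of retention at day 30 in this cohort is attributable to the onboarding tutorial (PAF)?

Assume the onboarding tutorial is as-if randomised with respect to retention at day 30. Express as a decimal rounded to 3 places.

PAF ≈ 0.233

p₁ = P(outcome | exposed) = 2005/3441 = 0.58268
p₀ = P(outcome | unexposed) = 1228/3373 = 0.36407
Exposure prevalence π = 3441/6814 = 0.50499; overall risk P(Y=1) = 0.47446.
Under exogeneity, PAF = [P(Y=1) − p₀]/P(Y=1).
PAF = (0.47446 − 0.36407) / 0.47446 ≈ 0.2327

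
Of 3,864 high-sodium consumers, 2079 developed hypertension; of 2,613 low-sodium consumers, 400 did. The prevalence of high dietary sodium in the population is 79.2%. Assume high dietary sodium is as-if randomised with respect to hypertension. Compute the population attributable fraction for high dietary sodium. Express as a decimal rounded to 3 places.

PAF ≈ 0.666

p₁ = P(outcome | exposed) = 2079/3864 = 0.53804
p₀ = P(outcome | unexposed) = 400/2613 = 0.15308
Overall risk P(Y=1) = π·p₁ + (1−π)·p₀ = 0.792×0.53804 + 0.208×0.15308 = 0.45797.
Under exogeneity, PAF = [P(Y=1) − p₀] / P(Y=1).
PAF = (0.45797 − 0.15308) / 0.45797 ≈ 0.6657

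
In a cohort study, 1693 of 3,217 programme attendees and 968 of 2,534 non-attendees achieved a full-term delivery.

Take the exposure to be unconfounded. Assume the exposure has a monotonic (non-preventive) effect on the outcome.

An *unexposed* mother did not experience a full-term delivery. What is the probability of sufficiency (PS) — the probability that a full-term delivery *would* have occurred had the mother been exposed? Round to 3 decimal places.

p₁ = P(outcome | exposed) = 1693/3217 = 0.52627
p₀ = P(outcome | unexposed) = 968/2534 = 0.382
Under exogeneity and monotonicity, PS = (p₁ − p₀) / (1 − p₀).
PS = (0.52627 − 0.382) / (1 − 0.382) = 0.14426 / 0.618 ≈ 0.2334

PS ≈ 0.233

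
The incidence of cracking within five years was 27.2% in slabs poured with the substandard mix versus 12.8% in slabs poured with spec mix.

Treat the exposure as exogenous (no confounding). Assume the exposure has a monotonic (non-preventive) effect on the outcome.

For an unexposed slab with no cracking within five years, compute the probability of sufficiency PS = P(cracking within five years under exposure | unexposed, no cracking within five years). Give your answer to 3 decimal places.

p₁ = 0.272, p₀ = 0.128.
Under exogeneity and monotonicity, PS = (p₁ − p₀) / (1 − p₀).
PS = (0.272 − 0.128) / (1 − 0.128) = 0.144 / 0.872 ≈ 0.1651

PS ≈ 0.165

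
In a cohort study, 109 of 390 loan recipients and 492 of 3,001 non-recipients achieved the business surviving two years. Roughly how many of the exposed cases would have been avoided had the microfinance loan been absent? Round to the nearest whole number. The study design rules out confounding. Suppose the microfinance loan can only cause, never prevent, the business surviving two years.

about 45 cases

p₁ = P(outcome | exposed) = 109/390 = 0.27949
p₀ = P(outcome | unexposed) = 492/3001 = 0.16395
PN = (p₁ − p₀)/p₁ = (0.27949 − 0.16395) / 0.27949 ≈ 0.41341.
Attributable cases ≈ PN × (exposed cases) = 0.41341 × 109 ≈ 45.06.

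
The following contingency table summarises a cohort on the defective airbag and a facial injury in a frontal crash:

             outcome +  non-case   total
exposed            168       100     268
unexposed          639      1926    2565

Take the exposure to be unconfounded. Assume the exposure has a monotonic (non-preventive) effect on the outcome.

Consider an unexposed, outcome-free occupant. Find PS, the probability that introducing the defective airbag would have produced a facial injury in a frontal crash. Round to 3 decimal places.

p₁ = P(outcome | exposed) = 168/268 = 0.62687
p₀ = P(outcome | unexposed) = 639/2565 = 0.24912
Under exogeneity and monotonicity, PS = (p₁ − p₀) / (1 − p₀).
PS = (0.62687 − 0.24912) / (1 − 0.24912) = 0.37774 / 0.75088 ≈ 0.5031

PS ≈ 0.503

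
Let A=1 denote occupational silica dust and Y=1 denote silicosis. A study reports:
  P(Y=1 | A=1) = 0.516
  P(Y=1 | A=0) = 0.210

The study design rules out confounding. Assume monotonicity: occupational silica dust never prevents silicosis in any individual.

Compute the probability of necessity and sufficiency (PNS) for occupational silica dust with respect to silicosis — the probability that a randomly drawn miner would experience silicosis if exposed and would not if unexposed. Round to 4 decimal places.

Let p₁ = 0.516, p₀ = 0.21.
Under exogeneity and monotonicity, PNS = p₁ − p₀.
PNS = 0.516 − 0.21 = 0.306

PNS ≈ 0.3060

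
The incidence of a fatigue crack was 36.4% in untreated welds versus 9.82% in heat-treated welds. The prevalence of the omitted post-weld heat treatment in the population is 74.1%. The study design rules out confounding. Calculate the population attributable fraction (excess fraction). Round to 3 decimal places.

PAF ≈ 0.667

p₁ = 0.364, p₀ = 0.0982.
Overall risk P(Y=1) = π·p₁ + (1−π)·p₀ = 0.741×0.364 + 0.259×0.0982 = 0.29516.
Under exogeneity, PAF = [P(Y=1) − p₀] / P(Y=1).
PAF = (0.29516 − 0.0982) / 0.29516 ≈ 0.6673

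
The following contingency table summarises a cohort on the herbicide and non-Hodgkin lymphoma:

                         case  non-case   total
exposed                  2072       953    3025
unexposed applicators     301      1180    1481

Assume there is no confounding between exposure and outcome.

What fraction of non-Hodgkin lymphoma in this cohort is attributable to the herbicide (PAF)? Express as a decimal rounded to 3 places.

PAF ≈ 0.614

p₁ = P(outcome | exposed) = 2072/3025 = 0.68496
p₀ = P(outcome | unexposed) = 301/1481 = 0.20324
Exposure prevalence π = 3025/4506 = 0.67133; overall risk P(Y=1) = 0.52663.
Under exogeneity, PAF = [P(Y=1) − p₀]/P(Y=1).
PAF = (0.52663 − 0.20324) / 0.52663 ≈ 0.6141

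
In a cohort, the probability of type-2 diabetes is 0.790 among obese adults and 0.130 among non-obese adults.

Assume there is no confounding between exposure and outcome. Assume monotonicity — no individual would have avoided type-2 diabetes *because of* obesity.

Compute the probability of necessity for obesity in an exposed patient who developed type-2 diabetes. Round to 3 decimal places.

Let p₁ = 0.79, p₀ = 0.13.
Under exogeneity and monotonicity, PN = (p₁ − p₀) / p₁.
PN = (0.79 − 0.13) / 0.79 = 0.66 / 0.79 ≈ 0.8354

PN ≈ 0.835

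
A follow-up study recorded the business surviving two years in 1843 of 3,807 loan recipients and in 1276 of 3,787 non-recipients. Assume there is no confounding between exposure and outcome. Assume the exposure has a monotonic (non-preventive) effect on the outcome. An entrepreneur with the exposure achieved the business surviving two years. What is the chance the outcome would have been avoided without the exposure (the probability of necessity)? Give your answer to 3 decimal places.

p₁ = P(outcome | exposed) = 1843/3807 = 0.48411
p₀ = P(outcome | unexposed) = 1276/3787 = 0.33694
Under exogeneity and monotonicity, PN = (p₁ − p₀) / p₁.
PN = (0.48411 − 0.33694) / 0.48411 = 0.14717 / 0.48411 ≈ 0.3040

PN ≈ 0.304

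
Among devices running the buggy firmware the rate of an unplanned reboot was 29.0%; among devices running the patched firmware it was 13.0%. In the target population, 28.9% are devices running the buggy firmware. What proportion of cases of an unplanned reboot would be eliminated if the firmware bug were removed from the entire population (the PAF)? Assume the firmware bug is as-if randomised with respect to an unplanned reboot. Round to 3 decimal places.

p₁ = 0.29, p₀ = 0.13.
Overall risk P(Y=1) = π·p₁ + (1−π)·p₀ = 0.289×0.29 + 0.711×0.13 = 0.17624.
Under exogeneity, PAF = [P(Y=1) − p₀] / P(Y=1).
PAF = (0.17624 − 0.13) / 0.17624 ≈ 0.2624

PAF ≈ 0.262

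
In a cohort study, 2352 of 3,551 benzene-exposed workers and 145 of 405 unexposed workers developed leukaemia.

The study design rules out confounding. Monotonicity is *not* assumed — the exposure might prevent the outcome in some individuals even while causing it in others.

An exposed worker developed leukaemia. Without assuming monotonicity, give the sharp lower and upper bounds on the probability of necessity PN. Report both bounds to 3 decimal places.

p₁ = P(outcome | exposed) = 2352/3551 = 0.66235
p₀ = P(outcome | unexposed) = 145/405 = 0.35802
Under exogeneity alone the bounds on PN are max{0,(p₁−p₀)/p₁} ≤ PN ≤ min{1,(1−p₀)/p₁}.
  lower = (p₁ − p₀)/p₁ = 0.30432 / 0.66235 ≈ 0.4595
  upper = min{1, (1 − p₀)/p₁} = 0.64198 / 0.66235 ≈ 0.9692

0.459 ≤ PN ≤ 0.969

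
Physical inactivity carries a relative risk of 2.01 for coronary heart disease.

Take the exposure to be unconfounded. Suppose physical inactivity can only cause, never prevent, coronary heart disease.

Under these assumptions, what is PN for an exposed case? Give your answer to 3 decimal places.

PN ≈ 0.502

Under exogeneity and monotonicity, PN = (RR − 1) / RR = 1 − 1/RR.
PN = (2.01 − 1) / 2.01 = 1.01 / 2.01 ≈ 0.5025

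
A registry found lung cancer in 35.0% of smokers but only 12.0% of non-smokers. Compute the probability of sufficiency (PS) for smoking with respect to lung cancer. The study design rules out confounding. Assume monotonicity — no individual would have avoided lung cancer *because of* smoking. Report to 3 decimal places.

p₁ = 0.35, p₀ = 0.12.
Under exogeneity and monotonicity, PS = (p₁ − p₀) / (1 − p₀).
PS = (0.35 − 0.12) / (1 − 0.12) = 0.23 / 0.88 ≈ 0.2614

PS ≈ 0.261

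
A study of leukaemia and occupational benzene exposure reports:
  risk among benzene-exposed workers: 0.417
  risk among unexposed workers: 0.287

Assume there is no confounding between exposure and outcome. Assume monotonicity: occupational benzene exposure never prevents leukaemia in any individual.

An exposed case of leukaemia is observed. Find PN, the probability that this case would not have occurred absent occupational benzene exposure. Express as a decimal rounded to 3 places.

Let p₁ = 0.417, p₀ = 0.287.
Under exogeneity and monotonicity, PN = (p₁ − p₀) / p₁.
PN = (0.417 − 0.287) / 0.417 = 0.13 / 0.417 ≈ 0.3118

PN ≈ 0.312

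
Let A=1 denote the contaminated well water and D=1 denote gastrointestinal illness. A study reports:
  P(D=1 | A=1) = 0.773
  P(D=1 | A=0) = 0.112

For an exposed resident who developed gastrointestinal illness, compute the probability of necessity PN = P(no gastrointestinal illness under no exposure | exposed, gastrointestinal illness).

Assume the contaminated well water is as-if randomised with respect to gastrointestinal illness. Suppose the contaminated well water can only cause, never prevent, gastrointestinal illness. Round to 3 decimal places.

PN ≈ 0.855

Let p₁ = 0.773, p₀ = 0.112.
Under exogeneity and monotonicity, PN = (p₁ − p₀) / p₁.
PN = (0.773 − 0.112) / 0.773 = 0.661 / 0.773 ≈ 0.8551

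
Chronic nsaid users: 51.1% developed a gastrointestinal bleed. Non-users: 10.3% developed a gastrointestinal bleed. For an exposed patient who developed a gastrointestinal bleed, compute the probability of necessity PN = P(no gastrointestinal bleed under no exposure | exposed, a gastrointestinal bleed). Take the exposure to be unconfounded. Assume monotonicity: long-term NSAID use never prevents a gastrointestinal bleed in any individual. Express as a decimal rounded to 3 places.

p₁ = 0.511, p₀ = 0.103.
Under exogeneity and monotonicity, PN = (p₁ − p₀) / p₁.
PN = (0.511 − 0.103) / 0.511 = 0.408 / 0.511 ≈ 0.7984

PN ≈ 0.798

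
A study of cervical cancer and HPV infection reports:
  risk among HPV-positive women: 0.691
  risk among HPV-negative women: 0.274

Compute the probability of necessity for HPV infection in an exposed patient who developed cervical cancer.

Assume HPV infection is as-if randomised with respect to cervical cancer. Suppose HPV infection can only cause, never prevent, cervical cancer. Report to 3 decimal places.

PN ≈ 0.603

Let p₁ = 0.691, p₀ = 0.274.
Under exogeneity and monotonicity, PN = (p₁ − p₀) / p₁.
PN = (0.691 − 0.274) / 0.691 = 0.417 / 0.691 ≈ 0.6035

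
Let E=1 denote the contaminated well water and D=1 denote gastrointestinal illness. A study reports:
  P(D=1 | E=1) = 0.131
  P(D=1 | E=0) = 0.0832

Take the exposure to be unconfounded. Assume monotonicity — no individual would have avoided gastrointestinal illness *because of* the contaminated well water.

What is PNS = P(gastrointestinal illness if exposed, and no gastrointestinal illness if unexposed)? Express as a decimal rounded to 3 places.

PNS ≈ 0.048

Let p₁ = 0.131, p₀ = 0.0832.
Under exogeneity and monotonicity, PNS = p₁ − p₀.
PNS = 0.131 − 0.0832 = 0.0478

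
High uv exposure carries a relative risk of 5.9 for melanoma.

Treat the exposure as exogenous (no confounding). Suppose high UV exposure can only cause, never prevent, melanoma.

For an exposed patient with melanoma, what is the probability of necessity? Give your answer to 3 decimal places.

PN ≈ 0.831

Under exogeneity and monotonicity, PN = (RR − 1) / RR = 1 − 1/RR.
PN = (5.9 − 1) / 5.9 = 4.9 / 5.9 ≈ 0.8305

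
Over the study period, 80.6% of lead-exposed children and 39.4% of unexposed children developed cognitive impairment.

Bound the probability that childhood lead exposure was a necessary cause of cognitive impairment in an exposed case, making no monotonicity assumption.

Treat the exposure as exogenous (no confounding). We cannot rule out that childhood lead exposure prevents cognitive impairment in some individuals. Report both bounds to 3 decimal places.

p₁ = 0.806, p₀ = 0.394.
Under exogeneity alone the bounds on PN are max{0,(p₁−p₀)/p₁} ≤ PN ≤ min{1,(1−p₀)/p₁}.
  lower = (p₁ − p₀)/p₁ = 0.412 / 0.806 ≈ 0.5112
  upper = min{1, (1 − p₀)/p₁} = 0.606 / 0.806 ≈ 0.7519

0.511 ≤ PN ≤ 0.752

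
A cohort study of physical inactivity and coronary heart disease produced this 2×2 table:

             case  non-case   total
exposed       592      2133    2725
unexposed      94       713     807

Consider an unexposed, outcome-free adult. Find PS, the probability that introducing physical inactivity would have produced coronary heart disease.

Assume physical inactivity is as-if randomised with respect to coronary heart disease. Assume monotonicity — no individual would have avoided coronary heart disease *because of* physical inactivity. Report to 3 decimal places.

PS ≈ 0.114

p₁ = P(outcome | exposed) = 592/2725 = 0.21725
p₀ = P(outcome | unexposed) = 94/807 = 0.11648
Under exogeneity and monotonicity, PS = (p₁ − p₀)/(1 − p₀).
PS = (0.21725 − 0.11648) / 0.88352 ≈ 0.1141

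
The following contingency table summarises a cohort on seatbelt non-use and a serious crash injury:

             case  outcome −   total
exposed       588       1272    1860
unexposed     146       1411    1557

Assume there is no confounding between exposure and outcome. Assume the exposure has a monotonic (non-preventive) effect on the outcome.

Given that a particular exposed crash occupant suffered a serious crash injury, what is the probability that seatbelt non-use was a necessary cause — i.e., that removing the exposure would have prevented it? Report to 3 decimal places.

p₁ = P(outcome | exposed) = 588/1860 = 0.31613
p₀ = P(outcome | unexposed) = 146/1557 = 0.09377
Under exogeneity and monotonicity, PN = (p₁ − p₀) / p₁.
PN = (0.31613 − 0.09377) / 0.31613 = 0.22236 / 0.31613 ≈ 0.7034

PN ≈ 0.703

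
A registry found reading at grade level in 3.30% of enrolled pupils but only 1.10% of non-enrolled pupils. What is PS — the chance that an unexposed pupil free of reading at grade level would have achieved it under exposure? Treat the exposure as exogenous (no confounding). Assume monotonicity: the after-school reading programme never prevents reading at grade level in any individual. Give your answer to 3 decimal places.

PS ≈ 0.022

p₁ = 0.033, p₀ = 0.011.
Under exogeneity and monotonicity, PS = (p₁ − p₀) / (1 − p₀).
PS = (0.033 − 0.011) / (1 − 0.011) = 0.022 / 0.989 ≈ 0.0222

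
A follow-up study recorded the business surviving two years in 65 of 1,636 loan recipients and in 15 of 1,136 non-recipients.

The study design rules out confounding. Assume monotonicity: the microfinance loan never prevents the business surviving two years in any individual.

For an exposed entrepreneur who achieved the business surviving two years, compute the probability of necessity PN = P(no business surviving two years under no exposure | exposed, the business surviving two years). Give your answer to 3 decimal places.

p₁ = P(outcome | exposed) = 65/1636 = 0.039731
p₀ = P(outcome | unexposed) = 15/1136 = 0.013204
Under exogeneity and monotonicity, PN = (p₁ − p₀) / p₁.
PN = (0.039731 − 0.013204) / 0.039731 = 0.026527 / 0.039731 ≈ 0.6677

PN ≈ 0.668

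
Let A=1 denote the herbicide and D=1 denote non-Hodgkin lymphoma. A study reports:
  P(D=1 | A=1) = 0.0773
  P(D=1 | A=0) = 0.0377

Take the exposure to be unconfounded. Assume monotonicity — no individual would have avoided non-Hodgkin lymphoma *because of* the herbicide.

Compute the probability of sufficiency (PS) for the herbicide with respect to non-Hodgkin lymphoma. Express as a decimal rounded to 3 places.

Let p₁ = 0.0773, p₀ = 0.0377.
Under exogeneity and monotonicity, PS = (p₁ − p₀) / (1 − p₀).
PS = (0.0773 − 0.0377) / (1 − 0.0377) = 0.0396 / 0.9623 ≈ 0.0412

PS ≈ 0.041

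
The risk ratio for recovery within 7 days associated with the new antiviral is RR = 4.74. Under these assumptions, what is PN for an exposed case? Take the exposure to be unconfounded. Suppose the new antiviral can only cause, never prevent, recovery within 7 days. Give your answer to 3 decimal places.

PN ≈ 0.789

Under exogeneity and monotonicity, PN = (RR − 1) / RR = 1 − 1/RR.
PN = (4.74 − 1) / 4.74 = 3.74 / 4.74 ≈ 0.7890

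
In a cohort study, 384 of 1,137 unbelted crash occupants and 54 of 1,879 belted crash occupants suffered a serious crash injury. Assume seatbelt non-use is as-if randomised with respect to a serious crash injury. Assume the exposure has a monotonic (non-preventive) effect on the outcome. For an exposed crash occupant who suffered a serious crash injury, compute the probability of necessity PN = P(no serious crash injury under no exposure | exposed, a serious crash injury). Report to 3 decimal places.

p₁ = P(outcome | exposed) = 384/1137 = 0.33773
p₀ = P(outcome | unexposed) = 54/1879 = 0.028739
Under exogeneity and monotonicity, PN = (p₁ − p₀) / p₁.
PN = (0.33773 − 0.028739) / 0.33773 = 0.30899 / 0.33773 ≈ 0.9149

PN ≈ 0.915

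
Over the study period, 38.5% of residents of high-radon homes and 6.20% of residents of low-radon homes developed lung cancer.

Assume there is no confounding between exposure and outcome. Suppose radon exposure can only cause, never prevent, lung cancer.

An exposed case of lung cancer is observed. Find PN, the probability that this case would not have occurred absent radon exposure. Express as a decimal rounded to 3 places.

p₁ = 0.385, p₀ = 0.062.
Under exogeneity and monotonicity, PN = (p₁ − p₀) / p₁.
PN = (0.385 − 0.062) / 0.385 = 0.323 / 0.385 ≈ 0.8390

PN ≈ 0.839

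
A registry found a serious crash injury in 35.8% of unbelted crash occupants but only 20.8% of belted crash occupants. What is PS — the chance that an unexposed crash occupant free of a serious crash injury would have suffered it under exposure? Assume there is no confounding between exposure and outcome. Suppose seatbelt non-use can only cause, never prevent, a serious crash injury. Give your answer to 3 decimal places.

p₁ = 0.358, p₀ = 0.208.
Under exogeneity and monotonicity, PS = (p₁ − p₀) / (1 − p₀).
PS = (0.358 − 0.208) / (1 − 0.208) = 0.15 / 0.792 ≈ 0.1894

PS ≈ 0.189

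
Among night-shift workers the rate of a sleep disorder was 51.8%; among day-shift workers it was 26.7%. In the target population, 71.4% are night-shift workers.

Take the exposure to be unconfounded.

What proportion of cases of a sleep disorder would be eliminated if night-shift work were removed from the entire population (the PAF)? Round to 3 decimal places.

p₁ = 0.518, p₀ = 0.267.
Overall risk P(Y=1) = π·p₁ + (1−π)·p₀ = 0.714×0.518 + 0.286×0.267 = 0.44621.
Under exogeneity, PAF = [P(Y=1) − p₀] / P(Y=1).
PAF = (0.44621 − 0.267) / 0.44621 ≈ 0.4016

PAF ≈ 0.402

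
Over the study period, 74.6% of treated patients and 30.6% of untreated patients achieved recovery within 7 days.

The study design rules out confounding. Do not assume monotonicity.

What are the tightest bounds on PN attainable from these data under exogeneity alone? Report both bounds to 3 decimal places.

0.590 ≤ PN ≤ 0.930

p₁ = 0.746, p₀ = 0.306.
Under exogeneity alone the bounds on PN are max{0,(p₁−p₀)/p₁} ≤ PN ≤ min{1,(1−p₀)/p₁}.
  lower = (p₁ − p₀)/p₁ = 0.44 / 0.746 ≈ 0.5898
  upper = min{1, (1 − p₀)/p₁} = 0.694 / 0.746 ≈ 0.9303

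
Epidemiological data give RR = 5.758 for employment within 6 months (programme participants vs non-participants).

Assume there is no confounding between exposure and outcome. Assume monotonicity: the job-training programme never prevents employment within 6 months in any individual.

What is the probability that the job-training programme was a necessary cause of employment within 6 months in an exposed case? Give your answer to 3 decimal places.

Under exogeneity and monotonicity, PN = (RR − 1) / RR = 1 − 1/RR.
PN = (5.758 − 1) / 5.758 = 4.758 / 5.758 ≈ 0.8263

PN ≈ 0.826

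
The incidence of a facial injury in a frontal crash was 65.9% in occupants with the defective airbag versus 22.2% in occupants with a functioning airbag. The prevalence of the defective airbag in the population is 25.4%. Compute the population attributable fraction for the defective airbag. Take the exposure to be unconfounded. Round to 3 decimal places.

PAF ≈ 0.333

p₁ = 0.659, p₀ = 0.222.
Overall risk P(Y=1) = π·p₁ + (1−π)·p₀ = 0.254×0.659 + 0.746×0.222 = 0.333.
Under exogeneity, PAF = [P(Y=1) − p₀] / P(Y=1).
PAF = (0.333 − 0.222) / 0.333 ≈ 0.3333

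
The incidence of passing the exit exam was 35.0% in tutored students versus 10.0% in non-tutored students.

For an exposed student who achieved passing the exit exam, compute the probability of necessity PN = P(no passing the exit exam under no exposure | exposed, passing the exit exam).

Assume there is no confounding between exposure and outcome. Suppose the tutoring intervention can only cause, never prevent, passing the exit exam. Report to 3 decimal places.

p₁ = 0.35, p₀ = 0.1.
Under exogeneity and monotonicity, PN = (p₁ − p₀) / p₁.
PN = (0.35 − 0.1) / 0.35 = 0.25 / 0.35 ≈ 0.7143

PN ≈ 0.714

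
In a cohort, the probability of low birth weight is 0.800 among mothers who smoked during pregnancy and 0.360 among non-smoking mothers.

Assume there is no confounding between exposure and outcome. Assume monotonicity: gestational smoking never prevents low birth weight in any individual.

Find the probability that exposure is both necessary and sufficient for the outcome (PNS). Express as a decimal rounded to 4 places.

PNS ≈ 0.4400

Let p₁ = 0.8, p₀ = 0.36.
Under exogeneity and monotonicity, PNS = p₁ − p₀.
PNS = 0.8 − 0.36 = 0.44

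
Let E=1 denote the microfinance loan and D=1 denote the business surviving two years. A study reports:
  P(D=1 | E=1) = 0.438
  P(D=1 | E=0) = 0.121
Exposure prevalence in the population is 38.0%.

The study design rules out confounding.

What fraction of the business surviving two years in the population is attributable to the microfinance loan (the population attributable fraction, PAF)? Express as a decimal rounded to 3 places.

Let p₁ = 0.438, p₀ = 0.121.
Overall risk P(Y=1) = π·p₁ + (1−π)·p₀ = 0.38×0.438 + 0.62×0.121 = 0.24146.
Under exogeneity, PAF = [P(Y=1) − p₀] / P(Y=1).
PAF = (0.24146 − 0.121) / 0.24146 ≈ 0.4989

PAF ≈ 0.499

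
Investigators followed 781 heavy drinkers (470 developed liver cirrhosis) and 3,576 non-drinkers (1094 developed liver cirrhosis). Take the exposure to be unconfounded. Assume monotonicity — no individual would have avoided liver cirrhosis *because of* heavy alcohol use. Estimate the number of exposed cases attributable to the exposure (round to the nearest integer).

p₁ = P(outcome | exposed) = 470/781 = 0.60179
p₀ = P(outcome | unexposed) = 1094/3576 = 0.30593
PN = (p₁ − p₀)/p₁ = (0.60179 − 0.30593) / 0.60179 ≈ 0.49164.
Attributable cases ≈ PN × (exposed cases) = 0.49164 × 470 ≈ 231.07.

about 231 cases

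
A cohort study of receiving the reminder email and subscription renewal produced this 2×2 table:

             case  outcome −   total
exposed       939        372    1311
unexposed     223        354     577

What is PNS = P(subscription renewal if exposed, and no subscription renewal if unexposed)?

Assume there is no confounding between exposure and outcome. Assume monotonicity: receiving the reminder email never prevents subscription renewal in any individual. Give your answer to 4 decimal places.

p₁ = P(outcome | exposed) = 939/1311 = 0.71625
p₀ = P(outcome | unexposed) = 223/577 = 0.38648
Under exogeneity and monotonicity, PNS = p₁ − p₀.
PNS = 0.71625 − 0.38648 = 0.32977

PNS ≈ 0.3298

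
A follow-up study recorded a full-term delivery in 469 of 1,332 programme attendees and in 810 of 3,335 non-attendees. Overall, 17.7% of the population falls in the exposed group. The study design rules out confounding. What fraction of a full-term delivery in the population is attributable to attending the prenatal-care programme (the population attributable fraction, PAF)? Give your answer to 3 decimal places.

PAF ≈ 0.074

p₁ = P(outcome | exposed) = 469/1332 = 0.3521
p₀ = P(outcome | unexposed) = 810/3335 = 0.24288
Overall risk P(Y=1) = π·p₁ + (1−π)·p₀ = 0.177×0.3521 + 0.823×0.24288 = 0.26221.
Under exogeneity, PAF = [P(Y=1) − p₀] / P(Y=1).
PAF = (0.26221 − 0.24288) / 0.26221 ≈ 0.0737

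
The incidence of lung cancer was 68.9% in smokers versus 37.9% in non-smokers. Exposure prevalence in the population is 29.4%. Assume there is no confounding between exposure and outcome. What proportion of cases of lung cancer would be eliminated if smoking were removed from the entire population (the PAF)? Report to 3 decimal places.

p₁ = 0.689, p₀ = 0.379.
Overall risk P(Y=1) = π·p₁ + (1−π)·p₀ = 0.294×0.689 + 0.706×0.379 = 0.47014.
Under exogeneity, PAF = [P(Y=1) − p₀] / P(Y=1).
PAF = (0.47014 − 0.379) / 0.47014 ≈ 0.1939

PAF ≈ 0.194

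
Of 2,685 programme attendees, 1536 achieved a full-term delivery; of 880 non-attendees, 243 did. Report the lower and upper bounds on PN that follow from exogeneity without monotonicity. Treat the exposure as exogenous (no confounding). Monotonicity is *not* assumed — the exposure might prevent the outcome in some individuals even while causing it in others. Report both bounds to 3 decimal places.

p₁ = P(outcome | exposed) = 1536/2685 = 0.57207
p₀ = P(outcome | unexposed) = 243/880 = 0.27614
Under exogeneity alone the bounds on PN are max{0,(p₁−p₀)/p₁} ≤ PN ≤ min{1,(1−p₀)/p₁}.
  lower = (p₁ − p₀)/p₁ = 0.29593 / 0.57207 ≈ 0.5173
  upper = min{1, (1 − p₀)/p₁} = 0.72386 / 0.57207 ≈ 1.2653 → capped at 1

0.517 ≤ PN ≤ 1.000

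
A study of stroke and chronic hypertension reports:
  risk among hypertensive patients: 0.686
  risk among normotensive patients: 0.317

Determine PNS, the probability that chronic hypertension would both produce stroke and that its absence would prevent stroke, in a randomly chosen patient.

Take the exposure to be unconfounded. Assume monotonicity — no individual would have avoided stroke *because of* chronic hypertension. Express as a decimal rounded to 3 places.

Let p₁ = 0.686, p₀ = 0.317.
Under exogeneity and monotonicity, PNS = p₁ − p₀.
PNS = 0.686 − 0.317 = 0.369

PNS ≈ 0.369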